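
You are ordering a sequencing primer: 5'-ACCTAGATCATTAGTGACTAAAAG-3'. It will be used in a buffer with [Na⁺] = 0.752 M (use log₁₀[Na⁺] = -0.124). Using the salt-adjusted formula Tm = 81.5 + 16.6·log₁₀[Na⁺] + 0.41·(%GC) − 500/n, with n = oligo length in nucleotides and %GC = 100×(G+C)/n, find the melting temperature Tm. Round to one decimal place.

72.3°C

Length n = 24. C=4, G=4, T=6, A=10
G+C = 8, so %GC = 8/24 × 100 = 33.333%
Salt term: 16.6 × (-0.124) = -2.058
GC term: 0.41 × 33.333 = 13.667; length term: −500/24 = −20.833
Tm = 81.5 + (-2.058) + 13.667 − 20.833 = 72.276 → 72.3°C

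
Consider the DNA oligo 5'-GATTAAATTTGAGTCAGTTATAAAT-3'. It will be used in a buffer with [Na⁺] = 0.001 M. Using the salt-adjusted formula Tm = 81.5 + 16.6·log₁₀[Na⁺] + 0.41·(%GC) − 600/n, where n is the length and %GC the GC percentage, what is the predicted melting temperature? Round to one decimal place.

15.9°C

Length n = 25. Base counts: T=10, G=4, A=10, C=1
G+C = 5, so %GC = 5/25 × 100 = 20%
Salt term: 16.6 × (-3) = -49.8
GC term: 0.41 × 20 = 8.2; length term: −600/25 = −24
Tm = 81.5 + (-49.8) + 8.2 − 24 = 15.9 → 15.9°C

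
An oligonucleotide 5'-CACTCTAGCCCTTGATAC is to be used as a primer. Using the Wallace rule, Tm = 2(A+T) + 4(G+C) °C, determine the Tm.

54°C

Counting bases: A=4, T=5, C=7, G=2
A+T = 9, G+C = 9
Tm = 4·9 + 2·9 = 36 + 18 = 54°C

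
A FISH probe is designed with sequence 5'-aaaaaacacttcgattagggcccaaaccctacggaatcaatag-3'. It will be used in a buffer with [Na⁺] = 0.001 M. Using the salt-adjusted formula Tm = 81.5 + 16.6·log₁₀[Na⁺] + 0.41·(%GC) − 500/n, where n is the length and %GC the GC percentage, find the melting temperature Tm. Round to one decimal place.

37.2°C

Length n = 43. G=7, A=18, C=11, T=7
G+C = 18, so %GC = 18/43 × 100 = 41.86%
Salt term: 16.6 × (-3) = -49.8
GC term: 0.41 × 41.86 = 17.163; length term: −500/43 = −11.628
Tm = 81.5 + (-49.8) + 17.163 − 11.628 = 37.235 → 37.2°C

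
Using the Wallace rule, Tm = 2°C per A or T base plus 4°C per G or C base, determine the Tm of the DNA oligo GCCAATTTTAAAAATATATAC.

50°C

A=10, G=1, T=7, C=3
So N_AT = 17 and N_GC = 4.
Tm = 2(17) + 4(4) = 34 + 16 = 50°C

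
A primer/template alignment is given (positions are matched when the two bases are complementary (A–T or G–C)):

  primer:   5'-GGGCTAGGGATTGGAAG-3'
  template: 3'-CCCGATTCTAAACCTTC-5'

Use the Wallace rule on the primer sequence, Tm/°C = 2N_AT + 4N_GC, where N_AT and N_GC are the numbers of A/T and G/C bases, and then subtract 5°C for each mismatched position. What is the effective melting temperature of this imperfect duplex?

39°C

Primer base counts: A=4, T=3, G=9, C=1 → A+T=7, G+C=10
Perfect-match Tm = 2(7) + 4(10) = 14 + 40 = 54°C
Mismatches (positions where the bases are not complementary): 3 (at positions 7, 9, 10)
Effective Tm = 54 − 3×5 = 54 − 15 = 39°C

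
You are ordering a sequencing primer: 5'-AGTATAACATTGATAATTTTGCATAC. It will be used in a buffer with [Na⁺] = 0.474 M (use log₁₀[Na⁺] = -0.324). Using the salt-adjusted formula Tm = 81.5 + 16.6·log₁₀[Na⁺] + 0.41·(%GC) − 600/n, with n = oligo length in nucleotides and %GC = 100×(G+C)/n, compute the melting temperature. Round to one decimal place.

62.5°C

Length n = 26. C=3, A=10, G=3, T=10
G+C = 6, so %GC = 6/26 × 100 = 23.077%
Salt term: 16.6 × (-0.324) = -5.378
GC term: 0.41 × 23.077 = 9.462; length term: −600/26 = −23.077
Tm = 81.5 + (-5.378) + 9.462 − 23.077 = 62.507 → 62.5°C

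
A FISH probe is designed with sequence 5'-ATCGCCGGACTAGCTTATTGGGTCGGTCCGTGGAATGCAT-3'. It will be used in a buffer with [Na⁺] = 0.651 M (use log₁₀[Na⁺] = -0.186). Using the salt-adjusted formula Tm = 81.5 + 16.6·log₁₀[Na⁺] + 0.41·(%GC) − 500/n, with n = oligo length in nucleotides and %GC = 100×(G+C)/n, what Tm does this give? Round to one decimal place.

88.5°C

Length n = 40. Counting bases: G=13, T=11, C=9, A=7
G+C = 22, so %GC = 22/40 × 100 = 55%
Salt term: 16.6 × (-0.186) = -3.088
GC term: 0.41 × 55 = 22.55; length term: −500/40 = −12.5
Tm = 81.5 + (-3.088) + 22.55 − 12.5 = 88.462 → 88.5°C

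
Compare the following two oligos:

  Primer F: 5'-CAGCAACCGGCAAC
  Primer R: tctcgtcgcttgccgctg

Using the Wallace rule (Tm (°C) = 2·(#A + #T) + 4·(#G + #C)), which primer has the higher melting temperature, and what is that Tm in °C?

Primer F: A+T=5, G+C=9 → Tm = 2(5)+4(9) = 46°C
Primer R: A+T=6, G+C=12 → Tm = 2(6)+4(12) = 60°C
46°C vs 60°C → primer R is higher.

Primer R, 60°C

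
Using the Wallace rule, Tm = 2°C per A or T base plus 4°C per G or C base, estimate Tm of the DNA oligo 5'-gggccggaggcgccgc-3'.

62°C

Base counts: A=1, G=9, C=6, T=0
A+T = 1, G+C = 15
Tm = 2×1 + 4×15 = 62°C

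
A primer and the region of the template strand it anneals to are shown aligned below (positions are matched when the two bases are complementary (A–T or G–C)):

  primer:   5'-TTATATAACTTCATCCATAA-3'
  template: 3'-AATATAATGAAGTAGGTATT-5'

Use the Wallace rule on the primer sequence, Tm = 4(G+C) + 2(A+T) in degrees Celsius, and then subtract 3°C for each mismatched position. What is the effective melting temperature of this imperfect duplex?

45°C

Primer base counts: A=8, T=8, G=0, C=4 → A+T=16, G+C=4
Perfect-match Tm = 2(16) + 4(4) = 32 + 16 = 48°C
Mismatches (positions where the bases are not complementary): 1 (at position 7)
Effective Tm = 48 − 1×3 = 48 − 3 = 45°C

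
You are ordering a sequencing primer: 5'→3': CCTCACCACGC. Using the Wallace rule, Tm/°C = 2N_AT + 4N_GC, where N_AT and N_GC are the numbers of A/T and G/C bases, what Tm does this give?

Counting bases: A=2, G=1, T=1, C=7
A+T = 3, G+C = 8
Tm = 4·8 + 2·3 = 32 + 6 = 38°C

38°C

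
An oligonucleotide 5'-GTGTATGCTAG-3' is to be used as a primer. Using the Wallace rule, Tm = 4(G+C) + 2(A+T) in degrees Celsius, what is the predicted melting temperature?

Base counts: C=1, G=4, T=4, A=2
So N_AT = 6 and N_GC = 5.
Tm = 2(6) + 4(5) = 12 + 20 = 32°C

32°C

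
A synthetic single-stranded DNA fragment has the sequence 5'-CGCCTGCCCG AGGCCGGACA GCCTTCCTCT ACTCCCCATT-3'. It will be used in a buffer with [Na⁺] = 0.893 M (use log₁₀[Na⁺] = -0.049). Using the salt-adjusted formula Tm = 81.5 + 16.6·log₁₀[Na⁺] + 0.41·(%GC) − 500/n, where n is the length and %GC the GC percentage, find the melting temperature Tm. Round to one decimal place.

95.9°C

Length n = 40. Counting bases: G=8, A=5, C=19, T=8
G+C = 27, so %GC = 27/40 × 100 = 67.5%
Salt term: 16.6 × (-0.049) = -0.813
GC term: 0.41 × 67.5 = 27.675; length term: −500/40 = −12.5
Tm = 81.5 + (-0.813) + 27.675 − 12.5 = 95.862 → 95.9°C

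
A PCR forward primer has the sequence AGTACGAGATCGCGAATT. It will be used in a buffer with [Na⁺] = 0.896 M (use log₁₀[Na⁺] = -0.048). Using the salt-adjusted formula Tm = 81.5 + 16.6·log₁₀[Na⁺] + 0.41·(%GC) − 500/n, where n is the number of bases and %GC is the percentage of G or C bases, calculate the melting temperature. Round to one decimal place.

Length n = 18. G=5, T=4, C=3, A=6
G+C = 8, so %GC = 8/18 × 100 = 44.444%
Salt term: 16.6 × (-0.048) = -0.797
GC term: 0.41 × 44.444 = 18.222; length term: −500/18 = −27.778
Tm = 81.5 + (-0.797) + 18.222 − 27.778 = 71.147 → 71.1°C

71.1°C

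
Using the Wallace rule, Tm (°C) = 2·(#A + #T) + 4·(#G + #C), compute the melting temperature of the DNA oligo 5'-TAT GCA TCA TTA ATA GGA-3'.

Counting bases: T=6, G=3, C=2, A=7
So N_AT = 13 and N_GC = 5.
Tm = 2×13 + 4×5 = 46°C

46°C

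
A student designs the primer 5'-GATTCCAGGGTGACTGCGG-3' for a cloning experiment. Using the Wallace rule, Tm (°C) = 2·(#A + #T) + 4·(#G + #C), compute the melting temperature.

G=8, A=3, C=4, T=4
A+T = 7, G+C = 12
Tm = 2(7) + 4(12) = 14 + 48 = 62°C

62°C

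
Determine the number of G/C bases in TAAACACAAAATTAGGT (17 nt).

Scanning the sequence gives G=2, A=9, C=2, T=4.
Total G or C: 2 + 2 = 4

4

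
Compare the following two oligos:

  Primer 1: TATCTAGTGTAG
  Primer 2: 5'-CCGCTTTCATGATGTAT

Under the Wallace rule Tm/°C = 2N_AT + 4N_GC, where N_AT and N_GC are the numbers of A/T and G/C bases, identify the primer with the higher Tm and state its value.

Primer 2, 48°C

Primer 1: A+T=8, G+C=4 → Tm = 2(8)+4(4) = 32°C
Primer 2: A+T=10, G+C=7 → Tm = 2(10)+4(7) = 48°C
32°C vs 48°C → primer 2 is higher.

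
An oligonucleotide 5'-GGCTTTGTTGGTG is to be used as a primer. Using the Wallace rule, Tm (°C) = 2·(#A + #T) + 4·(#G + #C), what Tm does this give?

Counting bases: A=0, G=6, T=6, C=1
A+T = 6, G+C = 7
Tm = 2(6) + 4(7) = 12 + 28 = 40°C

40°C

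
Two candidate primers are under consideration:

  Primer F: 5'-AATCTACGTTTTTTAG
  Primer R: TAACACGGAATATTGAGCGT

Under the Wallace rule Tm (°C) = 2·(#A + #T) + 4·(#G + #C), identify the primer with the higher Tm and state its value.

Primer R, 56°C

Primer F: A+T=12, G+C=4 → Tm = 2(12)+4(4) = 40°C
Primer R: A+T=12, G+C=8 → Tm = 2(12)+4(8) = 56°C
40°C vs 56°C → primer R is higher.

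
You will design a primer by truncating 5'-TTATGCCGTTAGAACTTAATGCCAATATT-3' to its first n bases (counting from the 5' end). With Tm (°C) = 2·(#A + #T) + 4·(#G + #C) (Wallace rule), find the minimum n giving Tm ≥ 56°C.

n = 21

First 20 bases: TTATGCCGTTAGAACTTAAT → Tm = 52°C (< 56°C)
First 21 bases: TTATGCCGTTAGAACTTAATG → Tm = 56°C (≥ 56°C)
Since every base adds ≥2°C, Tm only increases with n, so the threshold is first crossed at n = 21.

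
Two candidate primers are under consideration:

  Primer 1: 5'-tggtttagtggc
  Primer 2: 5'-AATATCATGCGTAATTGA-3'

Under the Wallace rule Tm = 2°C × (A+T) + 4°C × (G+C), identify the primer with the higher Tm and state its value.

Primer 1: A+T=6, G+C=6 → Tm = 2(6)+4(6) = 36°C
Primer 2: A+T=13, G+C=5 → Tm = 2(13)+4(5) = 46°C
36°C vs 46°C → primer 2 is higher.

Primer 2, 46°C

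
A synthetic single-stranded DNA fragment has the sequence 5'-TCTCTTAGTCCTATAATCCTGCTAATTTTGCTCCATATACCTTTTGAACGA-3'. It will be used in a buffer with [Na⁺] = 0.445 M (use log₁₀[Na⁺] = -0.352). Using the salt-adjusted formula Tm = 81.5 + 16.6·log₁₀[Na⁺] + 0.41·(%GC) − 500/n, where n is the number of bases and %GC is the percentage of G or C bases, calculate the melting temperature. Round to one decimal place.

Length n = 51. G=5, T=21, A=12, C=13
G+C = 18, so %GC = 18/51 × 100 = 35.294%
Salt term: 16.6 × (-0.352) = -5.843
GC term: 0.41 × 35.294 = 14.471; length term: −500/51 = −9.804
Tm = 81.5 + (-5.843) + 14.471 − 9.804 = 80.324 → 80.3°C

80.3°C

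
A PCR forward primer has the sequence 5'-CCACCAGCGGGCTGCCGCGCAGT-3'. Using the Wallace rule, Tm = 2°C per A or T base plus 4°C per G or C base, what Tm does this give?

Counting bases: A=3, C=10, T=2, G=8
So N_AT = 5 and N_GC = 18.
Tm = 2(5) + 4(18) = 10 + 72 = 82°C

82°C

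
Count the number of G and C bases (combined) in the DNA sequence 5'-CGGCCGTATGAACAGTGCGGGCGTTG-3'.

17

C=6, G=11, A=4, T=5
G+C = 11 + 6 = 17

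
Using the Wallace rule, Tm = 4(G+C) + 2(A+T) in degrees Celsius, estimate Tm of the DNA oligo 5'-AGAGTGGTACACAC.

Base counts: A=5, C=3, T=2, G=4
AT pairs contribute 7, GC pairs contribute 7.
Tm = 2(7) + 4(7) = 14 + 28 = 42°C

42°C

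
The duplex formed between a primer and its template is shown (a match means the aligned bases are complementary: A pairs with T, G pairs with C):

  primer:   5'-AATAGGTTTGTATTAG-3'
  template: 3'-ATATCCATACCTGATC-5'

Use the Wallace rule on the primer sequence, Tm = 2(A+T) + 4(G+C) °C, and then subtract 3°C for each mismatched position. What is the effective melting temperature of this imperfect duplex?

28°C

Primer base counts: A=5, T=7, G=4, C=0 → A+T=12, G+C=4
Perfect-match Tm = 2(12) + 4(4) = 24 + 16 = 40°C
Mismatches (positions where the bases are not complementary): 4 (at positions 1, 8, 11, 13)
Effective Tm = 40 − 4×3 = 40 − 12 = 28°C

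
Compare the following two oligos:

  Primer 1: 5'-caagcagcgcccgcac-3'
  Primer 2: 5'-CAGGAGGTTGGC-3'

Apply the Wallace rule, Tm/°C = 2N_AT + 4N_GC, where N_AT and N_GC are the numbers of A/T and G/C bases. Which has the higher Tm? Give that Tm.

Primer 1: A+T=4, G+C=12 → Tm = 2(4)+4(12) = 56°C
Primer 2: A+T=4, G+C=8 → Tm = 2(4)+4(8) = 40°C
56°C vs 40°C → primer 1 is higher.

Primer 1, 56°C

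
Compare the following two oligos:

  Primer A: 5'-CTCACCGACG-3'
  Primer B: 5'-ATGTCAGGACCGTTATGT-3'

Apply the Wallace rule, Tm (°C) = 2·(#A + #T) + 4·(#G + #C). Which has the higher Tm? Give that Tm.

Primer A: A+T=3, G+C=7 → Tm = 2(3)+4(7) = 34°C
Primer B: A+T=10, G+C=8 → Tm = 2(10)+4(8) = 52°C
34°C vs 52°C → primer B is higher.

Primer B, 52°C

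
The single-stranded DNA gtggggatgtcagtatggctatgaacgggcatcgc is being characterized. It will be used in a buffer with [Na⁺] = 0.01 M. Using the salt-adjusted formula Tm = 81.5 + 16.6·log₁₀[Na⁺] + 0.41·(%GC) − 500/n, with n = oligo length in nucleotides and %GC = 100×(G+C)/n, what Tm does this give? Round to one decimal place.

57.4°C

Length n = 35. Counting bases: G=14, C=6, T=8, A=7
G+C = 20, so %GC = 20/35 × 100 = 57.143%
Salt term: 16.6 × (-2) = -33.2
GC term: 0.41 × 57.143 = 23.429; length term: −500/35 = −14.286
Tm = 81.5 + (-33.2) + 23.429 − 14.286 = 57.443 → 57.4°C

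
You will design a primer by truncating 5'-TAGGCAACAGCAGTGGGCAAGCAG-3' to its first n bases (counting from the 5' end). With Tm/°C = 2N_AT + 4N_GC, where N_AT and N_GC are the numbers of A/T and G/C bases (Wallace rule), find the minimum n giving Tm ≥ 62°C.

n = 20

First 19 bases: TAGGCAACAGCAGTGGGCA → Tm = 60°C (< 62°C)
First 20 bases: TAGGCAACAGCAGTGGGCAA → Tm = 62°C (≥ 62°C)
Each additional base adds 2°C (A/T) or 4°C (G/C), so Tm is non-decreasing in n; n = 20 is the first length to reach 62°C.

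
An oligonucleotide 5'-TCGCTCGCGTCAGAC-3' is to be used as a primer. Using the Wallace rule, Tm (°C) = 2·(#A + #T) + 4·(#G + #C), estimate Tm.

Base counts: T=3, G=4, A=2, C=6
A+T = 5, G+C = 10
Tm = 2×5 + 4×10 = 50°C

50°C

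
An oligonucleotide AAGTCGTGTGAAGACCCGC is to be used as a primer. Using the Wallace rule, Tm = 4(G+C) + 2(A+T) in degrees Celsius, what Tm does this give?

60°C

Base counts: T=3, C=5, G=6, A=5
So N_AT = 8 and N_GC = 11.
Tm = 4·11 + 2·8 = 44 + 16 = 60°C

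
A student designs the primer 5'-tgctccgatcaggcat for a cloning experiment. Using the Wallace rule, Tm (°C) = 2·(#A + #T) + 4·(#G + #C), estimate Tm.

50°C

T=4, A=3, C=5, G=4
AT pairs contribute 7, GC pairs contribute 9.
Tm = 2×7 + 4×9 = 50°C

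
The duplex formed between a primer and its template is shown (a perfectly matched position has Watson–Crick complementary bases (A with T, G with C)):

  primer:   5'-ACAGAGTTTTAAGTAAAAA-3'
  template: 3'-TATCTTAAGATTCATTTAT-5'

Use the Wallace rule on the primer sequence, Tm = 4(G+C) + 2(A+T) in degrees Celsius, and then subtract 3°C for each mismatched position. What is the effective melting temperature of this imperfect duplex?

Primer base counts: A=10, T=5, G=3, C=1 → A+T=15, G+C=4
Perfect-match Tm = 2(15) + 4(4) = 30 + 16 = 46°C
Mismatches (positions where the bases are not complementary): 4 (at positions 2, 6, 9, 18)
Effective Tm = 46 − 4×3 = 46 − 12 = 34°C

34°C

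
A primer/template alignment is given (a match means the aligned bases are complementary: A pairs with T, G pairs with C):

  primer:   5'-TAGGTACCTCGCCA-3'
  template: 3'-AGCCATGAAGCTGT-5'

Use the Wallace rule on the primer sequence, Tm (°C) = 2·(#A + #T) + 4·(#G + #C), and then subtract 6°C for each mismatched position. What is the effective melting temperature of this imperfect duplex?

Primer base counts: A=3, T=3, G=3, C=5 → A+T=6, G+C=8
Perfect-match Tm = 2(6) + 4(8) = 12 + 32 = 44°C
Mismatches (positions where the bases are not complementary): 3 (at positions 2, 8, 12)
Effective Tm = 44 − 3×6 = 44 − 18 = 26°C

26°C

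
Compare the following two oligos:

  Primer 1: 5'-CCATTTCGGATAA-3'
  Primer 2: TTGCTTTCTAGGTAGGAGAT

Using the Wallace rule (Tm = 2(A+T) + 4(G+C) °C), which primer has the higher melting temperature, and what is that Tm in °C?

Primer 1: A+T=8, G+C=5 → Tm = 2(8)+4(5) = 36°C
Primer 2: A+T=12, G+C=8 → Tm = 2(12)+4(8) = 56°C
36°C vs 56°C → primer 2 is higher.

Primer 2, 56°C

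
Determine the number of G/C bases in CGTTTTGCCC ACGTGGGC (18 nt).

Base counts: C=6, T=5, G=6, A=1
Total G or C: 6 + 6 = 12

12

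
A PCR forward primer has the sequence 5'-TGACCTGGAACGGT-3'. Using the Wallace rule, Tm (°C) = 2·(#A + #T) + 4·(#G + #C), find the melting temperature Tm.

G=5, C=3, A=3, T=3
So N_AT = 6 and N_GC = 8.
Tm = 2(6) + 4(8) = 12 + 32 = 44°C

44°C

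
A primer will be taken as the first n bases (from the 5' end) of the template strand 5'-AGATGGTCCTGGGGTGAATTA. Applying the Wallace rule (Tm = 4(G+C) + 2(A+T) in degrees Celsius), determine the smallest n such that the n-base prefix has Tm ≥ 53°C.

First 16 bases: AGATGGTCCTGGGGTG → Tm = 52°C (< 53°C)
First 17 bases: AGATGGTCCTGGGGTGA → Tm = 54°C (≥ 53°C)
Each additional base adds 2°C (A/T) or 4°C (G/C), so Tm is non-decreasing in n; n = 17 is the first length to reach 53°C.

n = 17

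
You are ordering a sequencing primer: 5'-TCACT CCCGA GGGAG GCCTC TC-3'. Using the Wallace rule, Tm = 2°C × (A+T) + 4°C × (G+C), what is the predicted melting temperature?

74°C

Base counts: A=3, G=6, C=9, T=4
So N_AT = 7 and N_GC = 15.
Tm = 2(7) + 4(15) = 14 + 60 = 74°C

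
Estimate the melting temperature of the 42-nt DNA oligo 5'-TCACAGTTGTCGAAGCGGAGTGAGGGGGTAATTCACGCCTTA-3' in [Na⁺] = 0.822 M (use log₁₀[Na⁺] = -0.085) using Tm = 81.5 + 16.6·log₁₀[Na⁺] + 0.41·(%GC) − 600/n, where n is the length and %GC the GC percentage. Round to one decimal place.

Length n = 42. A=10, C=8, G=14, T=10
G+C = 22, so %GC = 22/42 × 100 = 52.381%
Salt term: 16.6 × (-0.085) = -1.411
GC term: 0.41 × 52.381 = 21.476; length term: −600/42 = −14.286
Tm = 81.5 + (-1.411) + 21.476 − 14.286 = 87.279 → 87.3°C

87.3°C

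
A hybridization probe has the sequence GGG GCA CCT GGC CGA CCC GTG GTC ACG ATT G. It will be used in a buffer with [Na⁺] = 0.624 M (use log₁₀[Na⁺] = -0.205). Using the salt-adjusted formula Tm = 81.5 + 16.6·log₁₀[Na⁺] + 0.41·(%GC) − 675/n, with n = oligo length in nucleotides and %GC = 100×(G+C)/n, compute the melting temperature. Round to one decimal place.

85.4°C

Length n = 31. Counting bases: C=10, A=4, G=12, T=5
G+C = 22, so %GC = 22/31 × 100 = 70.968%
Salt term: 16.6 × (-0.205) = -3.403
GC term: 0.41 × 70.968 = 29.097; length term: −675/31 = −21.774
Tm = 81.5 + (-3.403) + 29.097 − 21.774 = 85.42 → 85.4°C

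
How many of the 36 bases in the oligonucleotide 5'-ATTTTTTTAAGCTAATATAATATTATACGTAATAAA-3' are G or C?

4

T=16, C=2, G=2, A=16
G+C = 2 + 2 = 4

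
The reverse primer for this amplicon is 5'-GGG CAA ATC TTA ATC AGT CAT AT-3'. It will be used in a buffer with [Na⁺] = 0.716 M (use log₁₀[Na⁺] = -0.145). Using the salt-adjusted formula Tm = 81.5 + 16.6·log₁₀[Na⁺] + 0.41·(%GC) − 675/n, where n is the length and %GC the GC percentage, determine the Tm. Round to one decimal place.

Length n = 23. Counting bases: T=7, G=4, C=4, A=8
G+C = 8, so %GC = 8/23 × 100 = 34.783%
Salt term: 16.6 × (-0.145) = -2.407
GC term: 0.41 × 34.783 = 14.261; length term: −675/23 = −29.348
Tm = 81.5 + (-2.407) + 14.261 − 29.348 = 64.006 → 64.0°C

64.0°C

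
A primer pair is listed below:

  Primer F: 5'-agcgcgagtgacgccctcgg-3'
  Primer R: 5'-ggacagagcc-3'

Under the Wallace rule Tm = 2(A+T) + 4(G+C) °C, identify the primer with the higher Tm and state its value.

Primer F, 70°C

Primer F: A+T=5, G+C=15 → Tm = 2(5)+4(15) = 70°C
Primer R: A+T=3, G+C=7 → Tm = 2(3)+4(7) = 34°C
70°C vs 34°C → primer F is higher.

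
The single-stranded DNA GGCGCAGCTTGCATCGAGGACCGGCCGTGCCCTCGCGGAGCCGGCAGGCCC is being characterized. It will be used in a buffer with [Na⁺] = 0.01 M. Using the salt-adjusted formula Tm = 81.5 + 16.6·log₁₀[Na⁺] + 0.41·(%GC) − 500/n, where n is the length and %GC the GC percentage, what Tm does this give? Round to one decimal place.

Length n = 51. Counting bases: G=20, C=20, T=5, A=6
G+C = 40, so %GC = 40/51 × 100 = 78.431%
Salt term: 16.6 × (-2) = -33.2
GC term: 0.41 × 78.431 = 32.157; length term: −500/51 = −9.804
Tm = 81.5 + (-33.2) + 32.157 − 9.804 = 70.653 → 70.7°C

70.7°C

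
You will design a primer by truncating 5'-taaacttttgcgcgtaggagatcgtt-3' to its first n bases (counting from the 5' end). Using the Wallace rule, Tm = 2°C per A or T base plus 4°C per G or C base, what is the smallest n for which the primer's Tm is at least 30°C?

n = 12

First 11 bases: TAAACTTTTGC → Tm = 28°C (< 30°C)
First 12 bases: TAAACTTTTGCG → Tm = 32°C (≥ 30°C)
Since every base adds ≥2°C, Tm only increases with n, so the threshold is first crossed at n = 12.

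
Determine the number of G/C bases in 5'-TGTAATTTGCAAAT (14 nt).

Scanning the sequence gives G=2, C=1, T=6, A=5.
G+C = 2 + 1 = 3

3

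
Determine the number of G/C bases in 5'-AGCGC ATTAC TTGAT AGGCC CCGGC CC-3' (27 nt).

Counting bases: G=7, C=10, A=5, T=5
G+C = 7 + 10 = 17

17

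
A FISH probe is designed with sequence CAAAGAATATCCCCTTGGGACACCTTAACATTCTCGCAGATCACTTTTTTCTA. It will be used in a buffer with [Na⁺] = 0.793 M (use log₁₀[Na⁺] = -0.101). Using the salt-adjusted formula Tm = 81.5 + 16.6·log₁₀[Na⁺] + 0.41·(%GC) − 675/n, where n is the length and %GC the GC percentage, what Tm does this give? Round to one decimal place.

83.3°C

Length n = 53. Scanning the sequence gives G=6, A=15, C=15, T=17.
G+C = 21, so %GC = 21/53 × 100 = 39.623%
Salt term: 16.6 × (-0.101) = -1.677
GC term: 0.41 × 39.623 = 16.245; length term: −675/53 = −12.736
Tm = 81.5 + (-1.677) + 16.245 − 12.736 = 83.332 → 83.3°C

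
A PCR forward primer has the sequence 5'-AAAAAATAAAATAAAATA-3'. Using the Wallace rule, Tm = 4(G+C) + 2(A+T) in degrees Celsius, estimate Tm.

36°C

Scanning the sequence gives A=15, T=3, C=0, G=0.
So N_AT = 18 and N_GC = 0.
Tm = 2×18 + 4×0 = 36°C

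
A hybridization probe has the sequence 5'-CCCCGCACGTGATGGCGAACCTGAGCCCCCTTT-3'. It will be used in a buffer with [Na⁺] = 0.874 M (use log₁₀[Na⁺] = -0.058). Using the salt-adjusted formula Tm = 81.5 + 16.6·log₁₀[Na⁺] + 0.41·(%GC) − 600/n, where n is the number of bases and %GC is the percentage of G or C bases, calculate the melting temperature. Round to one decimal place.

89.7°C

Length n = 33. Scanning the sequence gives C=14, T=6, G=8, A=5.
G+C = 22, so %GC = 22/33 × 100 = 66.667%
Salt term: 16.6 × (-0.058) = -0.963
GC term: 0.41 × 66.667 = 27.333; length term: −600/33 = −18.182
Tm = 81.5 + (-0.963) + 27.333 − 18.182 = 89.688 → 89.7°C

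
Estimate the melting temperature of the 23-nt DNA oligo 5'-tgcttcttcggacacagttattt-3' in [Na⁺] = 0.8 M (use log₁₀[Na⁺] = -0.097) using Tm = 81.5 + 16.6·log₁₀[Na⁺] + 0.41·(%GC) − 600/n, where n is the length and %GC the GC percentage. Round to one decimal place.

Length n = 23. Scanning the sequence gives C=5, A=4, T=10, G=4.
G+C = 9, so %GC = 9/23 × 100 = 39.13%
Salt term: 16.6 × (-0.097) = -1.61
GC term: 0.41 × 39.13 = 16.043; length term: −600/23 = −26.087
Tm = 81.5 + (-1.61) + 16.043 − 26.087 = 69.846 → 69.8°C

69.8°C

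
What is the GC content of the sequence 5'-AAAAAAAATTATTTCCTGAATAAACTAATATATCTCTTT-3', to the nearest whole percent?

Scanning the sequence gives A=18, G=1, T=15, C=5.
G+C = 1 + 5 = 6 out of 39 bases
%GC = 6/39 × 100 = 15.38% ≈ 15%

15%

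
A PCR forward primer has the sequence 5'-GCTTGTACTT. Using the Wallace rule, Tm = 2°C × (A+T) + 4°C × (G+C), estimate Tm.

28°C

Counting bases: C=2, G=2, T=5, A=1
AT pairs contribute 6, GC pairs contribute 4.
Tm = 2(6) + 4(4) = 12 + 16 = 28°C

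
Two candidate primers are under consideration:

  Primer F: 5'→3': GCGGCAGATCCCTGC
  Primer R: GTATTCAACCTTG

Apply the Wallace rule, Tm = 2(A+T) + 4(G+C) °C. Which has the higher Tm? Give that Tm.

Primer F: A+T=4, G+C=11 → Tm = 2(4)+4(11) = 52°C
Primer R: A+T=8, G+C=5 → Tm = 2(8)+4(5) = 36°C
52°C vs 36°C → primer F is higher.

Primer F, 52°C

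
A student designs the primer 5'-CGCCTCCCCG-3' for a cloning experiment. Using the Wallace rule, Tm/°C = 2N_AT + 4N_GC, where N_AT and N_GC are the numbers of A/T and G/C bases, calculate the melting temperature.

38°C

A=0, T=1, C=7, G=2
So N_AT = 1 and N_GC = 9.
Tm = 2×1 + 4×9 = 38°C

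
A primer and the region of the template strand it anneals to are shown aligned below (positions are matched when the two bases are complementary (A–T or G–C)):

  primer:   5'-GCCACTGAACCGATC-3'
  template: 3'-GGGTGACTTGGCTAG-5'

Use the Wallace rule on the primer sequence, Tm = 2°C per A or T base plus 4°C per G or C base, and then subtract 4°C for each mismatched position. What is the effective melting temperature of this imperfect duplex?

Primer base counts: A=4, T=2, G=3, C=6 → A+T=6, G+C=9
Perfect-match Tm = 2(6) + 4(9) = 12 + 36 = 48°C
Mismatches (positions where the bases are not complementary): 1 (at position 1)
Effective Tm = 48 − 1×4 = 48 − 4 = 44°C

44°C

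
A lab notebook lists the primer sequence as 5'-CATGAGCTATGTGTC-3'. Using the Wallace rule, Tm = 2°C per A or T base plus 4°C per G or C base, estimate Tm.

44°C

Scanning the sequence gives G=4, T=5, A=3, C=3.
A+T = 8, G+C = 7
Tm = 2×8 + 4×7 = 44°C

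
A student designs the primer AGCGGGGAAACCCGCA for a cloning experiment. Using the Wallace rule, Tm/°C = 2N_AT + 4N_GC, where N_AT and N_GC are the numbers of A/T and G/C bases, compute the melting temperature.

54°C

Scanning the sequence gives T=0, A=5, G=6, C=5.
So N_AT = 5 and N_GC = 11.
Tm = 2(5) + 4(11) = 10 + 44 = 54°C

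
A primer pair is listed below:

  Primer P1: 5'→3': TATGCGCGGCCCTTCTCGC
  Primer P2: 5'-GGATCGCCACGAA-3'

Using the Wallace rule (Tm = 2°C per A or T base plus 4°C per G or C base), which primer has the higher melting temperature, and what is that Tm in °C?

Primer P1: A+T=6, G+C=13 → Tm = 2(6)+4(13) = 64°C
Primer P2: A+T=5, G+C=8 → Tm = 2(5)+4(8) = 42°C
64°C vs 42°C → primer P1 is higher.

Primer P1, 64°C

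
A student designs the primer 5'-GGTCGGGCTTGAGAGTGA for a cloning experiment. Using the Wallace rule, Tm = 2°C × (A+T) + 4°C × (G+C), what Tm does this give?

A=3, T=4, C=2, G=9
AT pairs contribute 7, GC pairs contribute 11.
Tm = 2×7 + 4×11 = 58°C

58°C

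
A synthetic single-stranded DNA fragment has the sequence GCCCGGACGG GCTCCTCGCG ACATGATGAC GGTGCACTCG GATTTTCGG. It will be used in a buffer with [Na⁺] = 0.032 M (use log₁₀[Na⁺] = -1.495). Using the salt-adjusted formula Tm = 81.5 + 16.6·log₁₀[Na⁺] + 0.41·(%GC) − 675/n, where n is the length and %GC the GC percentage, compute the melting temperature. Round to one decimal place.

Length n = 49. Scanning the sequence gives G=17, A=7, T=10, C=15.
G+C = 32, so %GC = 32/49 × 100 = 65.306%
Salt term: 16.6 × (-1.495) = -24.817
GC term: 0.41 × 65.306 = 26.775; length term: −675/49 = −13.776
Tm = 81.5 + (-24.817) + 26.775 − 13.776 = 69.682 → 69.7°C

69.7°C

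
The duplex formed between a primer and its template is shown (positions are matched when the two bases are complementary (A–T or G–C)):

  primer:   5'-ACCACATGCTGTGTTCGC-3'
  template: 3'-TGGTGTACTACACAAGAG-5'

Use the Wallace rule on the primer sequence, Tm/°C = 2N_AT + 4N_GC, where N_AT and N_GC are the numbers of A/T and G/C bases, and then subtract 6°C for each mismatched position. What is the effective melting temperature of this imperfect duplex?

Primer base counts: A=3, T=5, G=4, C=6 → A+T=8, G+C=10
Perfect-match Tm = 2(8) + 4(10) = 16 + 40 = 56°C
Mismatches (positions where the bases are not complementary): 2 (at positions 9, 17)
Effective Tm = 56 − 2×6 = 56 − 12 = 44°C

44°C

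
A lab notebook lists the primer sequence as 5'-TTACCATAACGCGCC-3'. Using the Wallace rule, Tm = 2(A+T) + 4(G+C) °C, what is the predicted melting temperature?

46°C

Counting bases: A=4, C=6, G=2, T=3
AT pairs contribute 7, GC pairs contribute 8.
Tm = 4·8 + 2·7 = 32 + 14 = 46°C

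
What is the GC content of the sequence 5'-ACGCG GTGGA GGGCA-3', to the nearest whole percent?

73%

C=3, A=3, T=1, G=8
G+C = 8 + 3 = 11 out of 15 bases
%GC = 11/15 × 100 = 73.33% ≈ 73%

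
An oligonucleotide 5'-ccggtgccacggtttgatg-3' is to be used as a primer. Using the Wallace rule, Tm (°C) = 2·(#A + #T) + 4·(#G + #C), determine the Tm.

Scanning the sequence gives C=5, A=2, T=5, G=7.
A+T = 7, G+C = 12
Tm = 2(7) + 4(12) = 14 + 48 = 62°C

62°C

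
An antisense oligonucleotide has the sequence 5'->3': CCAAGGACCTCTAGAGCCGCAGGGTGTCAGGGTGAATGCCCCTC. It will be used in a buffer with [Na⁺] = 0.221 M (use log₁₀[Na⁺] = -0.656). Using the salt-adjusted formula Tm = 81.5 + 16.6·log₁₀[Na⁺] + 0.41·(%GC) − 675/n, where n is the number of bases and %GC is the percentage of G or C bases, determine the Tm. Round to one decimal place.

Length n = 44. A=9, G=14, C=14, T=7
G+C = 28, so %GC = 28/44 × 100 = 63.636%
Salt term: 16.6 × (-0.656) = -10.89
GC term: 0.41 × 63.636 = 26.091; length term: −675/44 = −15.341
Tm = 81.5 + (-10.89) + 26.091 − 15.341 = 81.36 → 81.4°C

81.4°C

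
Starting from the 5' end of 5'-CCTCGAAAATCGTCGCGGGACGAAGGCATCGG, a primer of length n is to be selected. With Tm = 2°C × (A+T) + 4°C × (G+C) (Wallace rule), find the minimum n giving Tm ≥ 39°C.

n = 14

First 13 bases: CCTCGAAAATCGT → Tm = 38°C (< 39°C)
First 14 bases: CCTCGAAAATCGTC → Tm = 42°C (≥ 39°C)
Since every base adds ≥2°C, Tm only increases with n, so the threshold is first crossed at n = 14.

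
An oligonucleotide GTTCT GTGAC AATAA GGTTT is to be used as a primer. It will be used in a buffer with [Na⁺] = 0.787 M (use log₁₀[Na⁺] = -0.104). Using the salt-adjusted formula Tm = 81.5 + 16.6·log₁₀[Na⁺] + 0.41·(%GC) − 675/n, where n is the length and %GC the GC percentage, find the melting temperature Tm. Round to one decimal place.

60.4°C

Length n = 20. C=2, A=5, G=5, T=8
G+C = 7, so %GC = 7/20 × 100 = 35%
Salt term: 16.6 × (-0.104) = -1.726
GC term: 0.41 × 35 = 14.35; length term: −675/20 = −33.75
Tm = 81.5 + (-1.726) + 14.35 − 33.75 = 60.374 → 60.4°C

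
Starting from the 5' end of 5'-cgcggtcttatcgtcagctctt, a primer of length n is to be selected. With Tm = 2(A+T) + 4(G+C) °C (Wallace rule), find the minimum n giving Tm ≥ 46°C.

n = 15

First 14 bases: CGCGGTCTTATCGT → Tm = 44°C (< 46°C)
First 15 bases: CGCGGTCTTATCGTC → Tm = 48°C (≥ 46°C)
Each additional base adds 2°C (A/T) or 4°C (G/C), so Tm is non-decreasing in n; n = 15 is the first length to reach 46°C.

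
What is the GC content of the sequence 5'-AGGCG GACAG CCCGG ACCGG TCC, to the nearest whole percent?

78%

Scanning the sequence gives T=1, G=9, C=9, A=4.
G+C = 9 + 9 = 18 out of 23 bases
%GC = 18/23 × 100 = 78.26% ≈ 78%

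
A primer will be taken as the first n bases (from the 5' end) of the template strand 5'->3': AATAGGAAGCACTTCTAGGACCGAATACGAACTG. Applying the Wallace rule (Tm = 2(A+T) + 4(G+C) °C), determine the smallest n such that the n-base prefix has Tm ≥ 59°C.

First 20 bases: AATAGGAAGCACTTCTAGGA → Tm = 56°C (< 59°C)
First 21 bases: AATAGGAAGCACTTCTAGGAC → Tm = 60°C (≥ 59°C)
Since every base adds ≥2°C, Tm only increases with n, so the threshold is first crossed at n = 21.

n = 21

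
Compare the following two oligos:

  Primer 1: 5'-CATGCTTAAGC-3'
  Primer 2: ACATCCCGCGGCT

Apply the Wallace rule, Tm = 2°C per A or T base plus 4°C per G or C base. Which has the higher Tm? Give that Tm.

Primer 2, 44°C

Primer 1: A+T=6, G+C=5 → Tm = 2(6)+4(5) = 32°C
Primer 2: A+T=4, G+C=9 → Tm = 2(4)+4(9) = 44°C
32°C vs 44°C → primer 2 is higher.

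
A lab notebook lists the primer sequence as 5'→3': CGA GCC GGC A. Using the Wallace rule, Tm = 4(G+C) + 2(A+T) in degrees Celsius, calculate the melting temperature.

A=2, C=4, G=4, T=0
So N_AT = 2 and N_GC = 8.
Tm = 4·8 + 2·2 = 32 + 4 = 36°C

36°C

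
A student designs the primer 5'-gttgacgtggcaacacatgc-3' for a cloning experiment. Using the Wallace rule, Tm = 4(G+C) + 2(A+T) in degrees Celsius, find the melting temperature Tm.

Scanning the sequence gives T=4, G=6, C=5, A=5.
A+T = 9, G+C = 11
Tm = 4·11 + 2·9 = 44 + 18 = 62°C

62°C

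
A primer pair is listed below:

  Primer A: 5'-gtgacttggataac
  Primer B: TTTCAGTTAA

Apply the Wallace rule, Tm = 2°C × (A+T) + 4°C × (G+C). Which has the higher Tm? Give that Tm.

Primer A: A+T=8, G+C=6 → Tm = 2(8)+4(6) = 40°C
Primer B: A+T=8, G+C=2 → Tm = 2(8)+4(2) = 24°C
40°C vs 24°C → primer A is higher.

Primer A, 40°C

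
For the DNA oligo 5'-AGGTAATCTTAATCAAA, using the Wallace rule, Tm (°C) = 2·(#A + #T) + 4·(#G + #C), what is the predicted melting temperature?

T=5, G=2, A=8, C=2
So N_AT = 13 and N_GC = 4.
Tm = 2(13) + 4(4) = 26 + 16 = 42°C

42°C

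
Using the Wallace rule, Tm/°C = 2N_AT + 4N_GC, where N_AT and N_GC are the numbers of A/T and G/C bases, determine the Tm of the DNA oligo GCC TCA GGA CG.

38°C

Base counts: T=1, G=4, A=2, C=4
AT pairs contribute 3, GC pairs contribute 8.
Tm = 2(3) + 4(8) = 6 + 32 = 38°C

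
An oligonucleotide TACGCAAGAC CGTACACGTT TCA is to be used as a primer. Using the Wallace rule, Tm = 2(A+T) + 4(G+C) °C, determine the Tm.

68°C

T=5, A=7, G=4, C=7
A+T = 12, G+C = 11
Tm = 2(12) + 4(11) = 24 + 44 = 68°C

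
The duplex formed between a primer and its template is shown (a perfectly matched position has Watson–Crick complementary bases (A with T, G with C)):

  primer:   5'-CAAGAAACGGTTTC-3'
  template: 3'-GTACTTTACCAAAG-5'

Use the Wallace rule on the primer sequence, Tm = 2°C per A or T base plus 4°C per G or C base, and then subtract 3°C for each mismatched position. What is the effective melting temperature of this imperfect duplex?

Primer base counts: A=5, T=3, G=3, C=3 → A+T=8, G+C=6
Perfect-match Tm = 2(8) + 4(6) = 16 + 24 = 40°C
Mismatches (positions where the bases are not complementary): 2 (at positions 3, 8)
Effective Tm = 40 − 2×3 = 40 − 6 = 34°C

34°C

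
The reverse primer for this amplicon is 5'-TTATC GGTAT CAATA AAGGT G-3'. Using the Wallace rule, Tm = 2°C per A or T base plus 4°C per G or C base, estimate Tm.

56°C

Counting bases: T=7, A=7, C=2, G=5
A+T = 14, G+C = 7
Tm = 2(14) + 4(7) = 28 + 28 = 56°C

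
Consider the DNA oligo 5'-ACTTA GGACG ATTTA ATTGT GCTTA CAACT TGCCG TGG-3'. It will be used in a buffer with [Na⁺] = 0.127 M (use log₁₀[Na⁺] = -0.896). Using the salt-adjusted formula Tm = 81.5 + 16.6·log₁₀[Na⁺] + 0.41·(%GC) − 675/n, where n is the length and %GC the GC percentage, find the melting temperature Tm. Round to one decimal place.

66.1°C

Length n = 38. G=9, A=9, T=13, C=7
G+C = 16, so %GC = 16/38 × 100 = 42.105%
Salt term: 16.6 × (-0.896) = -14.874
GC term: 0.41 × 42.105 = 17.263; length term: −675/38 = −17.763
Tm = 81.5 + (-14.874) + 17.263 − 17.763 = 66.126 → 66.1°C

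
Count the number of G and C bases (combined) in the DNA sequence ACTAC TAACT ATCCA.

Counting bases: T=4, C=5, A=6, G=0
Total G or C: 0 + 5 = 5

5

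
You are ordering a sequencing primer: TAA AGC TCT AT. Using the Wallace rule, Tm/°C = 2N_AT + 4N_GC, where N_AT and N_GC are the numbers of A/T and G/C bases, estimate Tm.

28°C

Scanning the sequence gives G=1, T=4, C=2, A=4.
A+T = 8, G+C = 3
Tm = 4·3 + 2·8 = 12 + 16 = 28°C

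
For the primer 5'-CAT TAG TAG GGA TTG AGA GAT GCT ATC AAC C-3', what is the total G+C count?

13

Counting bases: T=8, A=10, C=5, G=8
Total G or C: 8 + 5 = 13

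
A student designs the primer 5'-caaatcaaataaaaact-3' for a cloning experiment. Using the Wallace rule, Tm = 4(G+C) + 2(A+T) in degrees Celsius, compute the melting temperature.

40°C

T=3, A=11, G=0, C=3
A+T = 14, G+C = 3
Tm = 2(14) + 4(3) = 28 + 12 = 40°C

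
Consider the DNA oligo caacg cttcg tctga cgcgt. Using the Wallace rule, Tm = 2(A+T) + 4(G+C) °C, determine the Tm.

Counting bases: G=5, C=7, A=3, T=5
So N_AT = 8 and N_GC = 12.
Tm = 4·12 + 2·8 = 48 + 16 = 64°C

64°C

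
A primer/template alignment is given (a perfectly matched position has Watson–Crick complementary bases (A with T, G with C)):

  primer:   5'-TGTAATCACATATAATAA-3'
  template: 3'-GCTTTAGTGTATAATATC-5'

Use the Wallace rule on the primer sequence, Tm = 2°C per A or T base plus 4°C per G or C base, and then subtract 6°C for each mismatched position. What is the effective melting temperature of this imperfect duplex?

18°C

Primer base counts: A=9, T=6, G=1, C=2 → A+T=15, G+C=3
Perfect-match Tm = 2(15) + 4(3) = 30 + 12 = 42°C
Mismatches (positions where the bases are not complementary): 4 (at positions 1, 3, 14, 18)
Effective Tm = 42 − 4×6 = 42 − 24 = 18°C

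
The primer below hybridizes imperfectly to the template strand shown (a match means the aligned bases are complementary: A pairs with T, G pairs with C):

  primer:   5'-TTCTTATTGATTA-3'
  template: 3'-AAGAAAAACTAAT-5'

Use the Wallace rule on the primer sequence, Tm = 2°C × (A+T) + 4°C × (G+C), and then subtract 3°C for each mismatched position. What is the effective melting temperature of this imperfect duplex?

Primer base counts: A=3, T=8, G=1, C=1 → A+T=11, G+C=2
Perfect-match Tm = 2(11) + 4(2) = 22 + 8 = 30°C
Mismatches (positions where the bases are not complementary): 1 (at position 6)
Effective Tm = 30 − 1×3 = 30 − 3 = 27°C

27°C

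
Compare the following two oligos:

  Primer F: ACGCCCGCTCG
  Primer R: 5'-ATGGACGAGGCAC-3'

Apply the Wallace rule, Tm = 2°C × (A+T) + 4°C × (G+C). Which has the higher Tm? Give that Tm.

Primer F: A+T=2, G+C=9 → Tm = 2(2)+4(9) = 40°C
Primer R: A+T=5, G+C=8 → Tm = 2(5)+4(8) = 42°C
40°C vs 42°C → primer R is higher.

Primer R, 42°C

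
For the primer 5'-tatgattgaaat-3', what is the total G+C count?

2

Scanning the sequence gives T=5, A=5, C=0, G=2.
Total G or C: 2 + 0 = 2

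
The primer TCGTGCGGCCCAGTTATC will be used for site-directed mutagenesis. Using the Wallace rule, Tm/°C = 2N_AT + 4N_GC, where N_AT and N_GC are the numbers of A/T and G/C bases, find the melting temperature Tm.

58°C

Scanning the sequence gives A=2, T=5, G=5, C=6.
A+T = 7, G+C = 11
Tm = 4·11 + 2·7 = 44 + 14 = 58°C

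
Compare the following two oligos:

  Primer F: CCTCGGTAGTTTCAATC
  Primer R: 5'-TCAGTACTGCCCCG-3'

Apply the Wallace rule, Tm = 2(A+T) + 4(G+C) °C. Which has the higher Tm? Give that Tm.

Primer F, 50°C

Primer F: A+T=9, G+C=8 → Tm = 2(9)+4(8) = 50°C
Primer R: A+T=5, G+C=9 → Tm = 2(5)+4(9) = 46°C
50°C vs 46°C → primer F is higher.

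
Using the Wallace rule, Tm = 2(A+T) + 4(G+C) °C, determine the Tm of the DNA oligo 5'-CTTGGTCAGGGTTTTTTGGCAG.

Scanning the sequence gives G=8, T=9, A=2, C=3.
A+T = 11, G+C = 11
Tm = 2(11) + 4(11) = 22 + 44 = 66°C

66°C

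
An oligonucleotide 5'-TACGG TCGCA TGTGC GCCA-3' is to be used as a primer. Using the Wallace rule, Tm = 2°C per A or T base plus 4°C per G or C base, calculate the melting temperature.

Base counts: T=4, C=6, A=3, G=6
AT pairs contribute 7, GC pairs contribute 12.
Tm = 4·12 + 2·7 = 48 + 14 = 62°C

62°C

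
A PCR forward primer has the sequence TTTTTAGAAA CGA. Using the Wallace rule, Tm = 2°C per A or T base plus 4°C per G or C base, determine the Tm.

Base counts: C=1, A=5, T=5, G=2
A+T = 10, G+C = 3
Tm = 2×10 + 4×3 = 32°C

32°C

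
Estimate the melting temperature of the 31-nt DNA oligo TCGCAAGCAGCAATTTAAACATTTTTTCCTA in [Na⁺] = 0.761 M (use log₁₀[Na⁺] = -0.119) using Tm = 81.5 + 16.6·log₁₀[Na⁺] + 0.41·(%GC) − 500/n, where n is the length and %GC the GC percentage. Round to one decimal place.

76.6°C

Length n = 31. Base counts: G=3, C=7, A=10, T=11
G+C = 10, so %GC = 10/31 × 100 = 32.258%
Salt term: 16.6 × (-0.119) = -1.975
GC term: 0.41 × 32.258 = 13.226; length term: −500/31 = −16.129
Tm = 81.5 + (-1.975) + 13.226 − 16.129 = 76.622 → 76.6°C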